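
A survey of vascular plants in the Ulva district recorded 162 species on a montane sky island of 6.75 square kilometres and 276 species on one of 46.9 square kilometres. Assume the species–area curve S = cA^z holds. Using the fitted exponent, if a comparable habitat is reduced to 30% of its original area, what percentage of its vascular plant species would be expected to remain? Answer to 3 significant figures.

71.8%

z = ln(276/162) / ln(46.9/6.75) = 0.5328 / 1.9385 = 0.2749
S_new/S_old = (A_new/A_old)^z = 0.3^0.2749 = exp(0.2749 × -1.2040) = 0.7183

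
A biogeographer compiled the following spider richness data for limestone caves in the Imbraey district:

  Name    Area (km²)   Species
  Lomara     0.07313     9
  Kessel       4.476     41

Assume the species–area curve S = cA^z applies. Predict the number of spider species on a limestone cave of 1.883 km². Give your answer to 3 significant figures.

29.8

z = ln(41/9) / ln(4.476/0.07313) = 1.5163 / 4.1142 = 0.3686
c = 9 / 0.07313^0.3686 = 9 / 0.3814 = 23.6
S₃ = 23.6 × 1.883^0.3686 = 23.6 × 1.263 ≈ 29.8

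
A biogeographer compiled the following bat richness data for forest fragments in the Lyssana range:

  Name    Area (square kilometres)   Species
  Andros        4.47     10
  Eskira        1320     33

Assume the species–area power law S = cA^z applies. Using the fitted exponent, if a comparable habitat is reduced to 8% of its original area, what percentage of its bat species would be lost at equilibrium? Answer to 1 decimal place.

z = ln(33/10) / ln(1320/4.47) = 1.1939 / 5.6880 = 0.2099
S_new/S_old = (A_new/A_old)^z = 0.08^0.2099 = exp(0.2099 × -2.5257) = 0.5885
Fraction lost = 1 − 0.5885 = 0.4115

41.1%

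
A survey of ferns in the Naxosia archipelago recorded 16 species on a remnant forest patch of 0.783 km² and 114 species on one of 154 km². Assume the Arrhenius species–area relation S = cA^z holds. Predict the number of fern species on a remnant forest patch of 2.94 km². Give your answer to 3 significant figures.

z = ln(114/16) / ln(154/0.783) = 1.9636 / 5.2816 = 0.3718
c = 16 / 0.783^0.3718 = 16 / 0.9131 = 17.52
S₃ = 17.52 × 2.94^0.3718 = 17.52 × 1.493 ≈ 26.17

26.2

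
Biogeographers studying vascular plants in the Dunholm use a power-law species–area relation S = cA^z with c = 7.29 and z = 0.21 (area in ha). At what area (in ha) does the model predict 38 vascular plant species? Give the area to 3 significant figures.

38 = 7.29 × A^0.21  ⇒  A^0.21 = 38/7.29 = 5.213
ln A = ln(5.213) / 0.21 = 1.6511 / 0.21 = 7.8623
A = e^7.8623 ≈ 2597 ha

2600 ha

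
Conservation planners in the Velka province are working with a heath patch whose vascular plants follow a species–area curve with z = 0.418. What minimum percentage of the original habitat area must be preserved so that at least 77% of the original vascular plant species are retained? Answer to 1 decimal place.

53.5%

Need (A_new/A_old)^0.418 = 0.77, so A_new/A_old = 0.77^(1/0.418) = 0.77^2.392
ln(A_new/A_old) = ln 0.77 / 0.418 = -0.2614 / 0.418 = -0.6253
A_new/A_old = e^-0.6253 ≈ 0.5351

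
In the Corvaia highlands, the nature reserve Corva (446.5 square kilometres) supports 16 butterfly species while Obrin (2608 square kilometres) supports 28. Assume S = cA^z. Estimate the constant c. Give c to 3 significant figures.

z = ln(S₂/S₁) / ln(A₂/A₁) = ln(28/16) / ln(2608/446.5) = 0.5596 / 1.7649 = 0.3171
c = S₁ / A₁^z = 16 / 446.5^0.3171 = 16 / 6.922 = 2.312

2.31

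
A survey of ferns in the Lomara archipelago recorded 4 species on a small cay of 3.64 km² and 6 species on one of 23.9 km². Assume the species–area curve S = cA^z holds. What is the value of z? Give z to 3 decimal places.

0.215

Taking logs: ln S = ln c + z ln A, so z = (ln S₂ − ln S₁)/(ln A₂ − ln A₁).
z = ln(6/4) / ln(23.9/3.64) = ln(1.5) / ln(6.566) = 0.4055 / 1.8819 = 0.2155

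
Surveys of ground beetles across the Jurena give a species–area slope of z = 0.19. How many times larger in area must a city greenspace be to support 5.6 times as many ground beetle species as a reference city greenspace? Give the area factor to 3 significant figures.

8670

(A₂/A₁)^0.19 = 5.6, so A₂/A₁ = 5.6^(1/0.19) = 5.6^5.263
ln(A₂/A₁) = ln 5.6 / 0.19 = 1.7228 / 0.19 = 9.0672
A₂/A₁ = e^9.0672 ≈ 8666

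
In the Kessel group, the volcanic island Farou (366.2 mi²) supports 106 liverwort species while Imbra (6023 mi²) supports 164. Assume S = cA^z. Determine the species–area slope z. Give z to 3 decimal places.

0.156

Taking logs: ln S = ln c + z ln A, so z = (ln S₂ − ln S₁)/(ln A₂ − ln A₁).
z = ln(164/106) / ln(6023/366.2) = ln(1.547) / ln(16.45) = 0.4364 / 2.8002 = 0.1559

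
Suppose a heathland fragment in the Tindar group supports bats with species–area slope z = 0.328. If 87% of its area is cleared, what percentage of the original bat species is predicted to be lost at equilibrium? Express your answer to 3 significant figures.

48.8%

S_new/S_old = (A_new/A_old)^z = 0.13^0.328
= exp(0.328 × ln 0.13) = exp(0.328 × -2.0402) = exp(-0.6692) ≈ 0.5121
Fraction lost = 1 − 0.5121 = 0.4879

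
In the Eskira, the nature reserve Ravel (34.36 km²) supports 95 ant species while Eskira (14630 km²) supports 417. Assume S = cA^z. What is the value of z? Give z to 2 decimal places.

Taking logs: ln S = ln c + z ln A, so z = (ln S₂ − ln S₁)/(ln A₂ − ln A₁).
z = ln(417/95) / ln(14630/34.36) = ln(4.389) / ln(425.8) = 1.4792 / 6.0539 = 0.2443

0.24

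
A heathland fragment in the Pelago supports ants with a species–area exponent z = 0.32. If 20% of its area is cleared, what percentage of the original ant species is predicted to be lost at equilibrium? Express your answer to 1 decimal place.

S_new/S_old = (A_new/A_old)^z = 0.8^0.32
= exp(0.32 × ln 0.8) = exp(0.32 × -0.2231) = exp(-0.0714) ≈ 0.9311
Fraction lost = 1 − 0.9311 = 0.06892

6.9%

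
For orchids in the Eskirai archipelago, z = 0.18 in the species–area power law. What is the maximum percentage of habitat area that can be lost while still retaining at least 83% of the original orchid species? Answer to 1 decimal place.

Need (A_new/A_old)^0.18 = 0.83, so A_new/A_old = 0.83^(1/0.18) = 0.83^5.556
ln(A_new/A_old) = ln 0.83 / 0.18 = -0.1863 / 0.18 = -1.0352
A_new/A_old = e^-1.0352 ≈ 0.3552
Fraction that can be lost = 1 − 0.3552 = 0.6448

64.5%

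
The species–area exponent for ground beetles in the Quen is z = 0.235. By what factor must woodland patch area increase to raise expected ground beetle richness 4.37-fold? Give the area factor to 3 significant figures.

531

(A₂/A₁)^0.235 = 4.37, so A₂/A₁ = 4.37^(1/0.235) = 4.37^4.255
ln(A₂/A₁) = ln 4.37 / 0.235 = 1.4748 / 0.235 = 6.2756
A₂/A₁ = e^6.2756 ≈ 531.4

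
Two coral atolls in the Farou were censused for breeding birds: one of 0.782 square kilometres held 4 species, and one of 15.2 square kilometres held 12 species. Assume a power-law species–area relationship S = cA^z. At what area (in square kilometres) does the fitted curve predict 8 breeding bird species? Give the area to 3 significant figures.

z = ln(12/4) / ln(15.2/0.782) = 1.0986 / 2.9672 = 0.3703
c = 4 / 0.782^0.3703 = 4 / 0.913 = 4.381
A = (8/4.381)^(1/0.3703) ⇒ ln A = ln(1.826)/0.3703 = 1.6262
A = e^1.6262 ≈ 5.084 square kilometres

5.08 square kilometres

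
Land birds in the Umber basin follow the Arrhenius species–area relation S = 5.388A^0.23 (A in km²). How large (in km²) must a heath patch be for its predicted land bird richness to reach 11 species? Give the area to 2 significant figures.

22 km²

11 = 5.388 × A^0.23  ⇒  A^0.23 = 11/5.388 = 2.042
ln A = ln(2.042) / 0.23 = 0.7137 / 0.23 = 3.1031
A = e^3.1031 ≈ 22.27 km²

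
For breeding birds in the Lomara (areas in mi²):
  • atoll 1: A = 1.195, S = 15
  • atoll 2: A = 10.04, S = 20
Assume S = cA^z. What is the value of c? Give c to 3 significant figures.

14.6

z = ln(S₂/S₁) / ln(A₂/A₁) = ln(20/15) / ln(10.04/1.195) = 0.2877 / 2.1284 = 0.1352
c = S₁ / A₁^z = 15 / 1.195^0.1352 = 15 / 1.024 = 14.64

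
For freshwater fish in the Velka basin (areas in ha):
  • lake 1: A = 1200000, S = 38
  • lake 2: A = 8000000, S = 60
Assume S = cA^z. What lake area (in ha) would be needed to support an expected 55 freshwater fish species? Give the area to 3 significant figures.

5570000 ha

z = ln(60/38) / ln(8000000/1200000) = 0.4568 / 1.8971 = 0.2408
c = 38 / 1200000^0.2408 = 38 / 29.08 = 1.307
A = (55/1.307)^(1/0.2408) ⇒ ln A = ln(42.09)/0.2408 = 15.5336
A = e^15.5336 ≈ 5573620 ha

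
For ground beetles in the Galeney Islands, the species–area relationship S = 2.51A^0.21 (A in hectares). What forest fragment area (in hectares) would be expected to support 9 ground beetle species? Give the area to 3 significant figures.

437 hectares

9 = 2.51 × A^0.21  ⇒  A^0.21 = 9/2.51 = 3.586
ln A = ln(3.586) / 0.21 = 1.2769 / 0.21 = 6.0807
A = e^6.0807 ≈ 437.3 hectares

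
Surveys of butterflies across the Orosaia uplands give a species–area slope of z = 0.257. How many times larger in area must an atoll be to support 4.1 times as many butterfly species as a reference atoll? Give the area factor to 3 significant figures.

(A₂/A₁)^0.257 = 4.1, so A₂/A₁ = 4.1^(1/0.257) = 4.1^3.891
ln(A₂/A₁) = ln 4.1 / 0.257 = 1.4110 / 0.257 = 5.4902
A₂/A₁ = e^5.4902 ≈ 242.3

242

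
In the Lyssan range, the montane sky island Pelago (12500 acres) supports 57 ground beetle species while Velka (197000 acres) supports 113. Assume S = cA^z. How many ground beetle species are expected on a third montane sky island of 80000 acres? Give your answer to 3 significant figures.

z = ln(113/57) / ln(197000/12500) = 0.6843 / 2.7575 = 0.2482
c = 57 / 12500^0.2482 = 57 / 10.39 = 5.484
S₃ = 5.484 × 80000^0.2482 = 5.484 × 16.47 ≈ 90.35

90.4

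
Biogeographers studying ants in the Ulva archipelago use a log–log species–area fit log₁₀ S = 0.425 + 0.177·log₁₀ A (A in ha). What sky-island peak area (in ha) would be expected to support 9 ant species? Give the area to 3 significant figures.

9 = 2.661 × A^0.177  ⇒  A^0.177 = 9/2.661 = 3.383
ln A = ln(3.383) / 0.177 = 1.2186 / 0.177 = 6.8849
A = e^6.8849 ≈ 977.4 ha

977 ha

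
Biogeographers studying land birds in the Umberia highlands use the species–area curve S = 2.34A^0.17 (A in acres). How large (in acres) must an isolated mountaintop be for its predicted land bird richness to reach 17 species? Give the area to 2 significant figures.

120000 acres

17 = 2.34 × A^0.17  ⇒  A^0.17 = 17/2.34 = 7.265
ln A = ln(7.265) / 0.17 = 1.9831 / 0.17 = 11.6651
A = e^11.6651 ≈ 116433 acres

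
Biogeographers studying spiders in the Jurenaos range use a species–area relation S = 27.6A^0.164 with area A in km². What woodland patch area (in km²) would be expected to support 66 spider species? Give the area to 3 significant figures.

204 km²

66 = 27.6 × A^0.164  ⇒  A^0.164 = 66/27.6 = 2.391
ln A = ln(2.391) / 0.164 = 0.8718 / 0.164 = 5.3161
A = e^5.3161 ≈ 203.6 km²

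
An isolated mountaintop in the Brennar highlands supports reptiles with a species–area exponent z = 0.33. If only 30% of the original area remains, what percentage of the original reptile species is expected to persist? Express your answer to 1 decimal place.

S_new/S_old = (A_new/A_old)^z = 0.3^0.33
= exp(0.33 × ln 0.3) = exp(0.33 × -1.2040) = exp(-0.3973) ≈ 0.6721

67.2%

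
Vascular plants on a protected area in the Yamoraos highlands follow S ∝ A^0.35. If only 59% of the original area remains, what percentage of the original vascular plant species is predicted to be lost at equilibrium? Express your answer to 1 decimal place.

16.9%

S_new/S_old = (A_new/A_old)^z = 0.59^0.35
= exp(0.35 × ln 0.59) = exp(0.35 × -0.5276) = exp(-0.1847) ≈ 0.8314
Fraction lost = 1 − 0.8314 = 0.1686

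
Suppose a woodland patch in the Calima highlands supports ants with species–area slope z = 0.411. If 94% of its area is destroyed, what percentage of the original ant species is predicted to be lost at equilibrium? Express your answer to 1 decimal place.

S_new/S_old = (A_new/A_old)^z = 0.06^0.411
= exp(0.411 × ln 0.06) = exp(0.411 × -2.8134) = exp(-1.1563) ≈ 0.3146
Fraction lost = 1 − 0.3146 = 0.6854

68.5%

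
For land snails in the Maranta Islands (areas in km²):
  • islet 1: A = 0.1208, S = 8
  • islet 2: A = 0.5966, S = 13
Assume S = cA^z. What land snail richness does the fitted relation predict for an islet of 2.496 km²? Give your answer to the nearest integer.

20

z = ln(13/8) / ln(0.5966/0.1208) = 0.4855 / 1.5971 = 0.3040
c = 8 / 0.1208^0.3040 = 8 / 0.526 = 15.21
S₃ = 15.21 × 2.496^0.3040 = 15.21 × 1.321 ≈ 20.09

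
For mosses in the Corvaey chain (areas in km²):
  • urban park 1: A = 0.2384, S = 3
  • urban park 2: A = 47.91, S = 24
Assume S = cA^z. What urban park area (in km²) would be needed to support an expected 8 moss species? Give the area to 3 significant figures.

2.91 km²

z = ln(24/3) / ln(47.91/0.2384) = 2.0794 / 5.3031 = 0.3921
c = 3 / 0.2384^0.3921 = 3 / 0.5699 = 5.264
A = (8/5.264)^(1/0.3921) ⇒ ln A = ln(1.52)/0.3921 = 1.0676
A = e^1.0676 ≈ 2.908 km²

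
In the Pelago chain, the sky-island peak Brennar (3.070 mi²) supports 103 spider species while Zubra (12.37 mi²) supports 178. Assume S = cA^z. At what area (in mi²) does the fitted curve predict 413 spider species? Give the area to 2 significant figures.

z = ln(178/103) / ln(12.37/3.07) = 0.5471 / 1.3936 = 0.3925
c = 103 / 3.07^0.3925 = 103 / 1.553 = 66.31
A = (413/66.31)^(1/0.3925) ⇒ ln A = ln(6.228)/0.3925 = 4.6594
A = e^4.6594 ≈ 105.6 mi²

110 mi²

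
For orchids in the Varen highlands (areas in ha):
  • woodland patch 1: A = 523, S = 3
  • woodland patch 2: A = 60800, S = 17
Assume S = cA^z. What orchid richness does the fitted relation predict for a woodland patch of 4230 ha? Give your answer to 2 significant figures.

6.4

z = ln(17/3) / ln(60800/523) = 1.7346 / 4.7558 = 0.3647
c = 3 / 523^0.3647 = 3 / 9.807 = 0.3059
S₃ = 0.3059 × 4230^0.3647 = 0.3059 × 21.02 ≈ 6.43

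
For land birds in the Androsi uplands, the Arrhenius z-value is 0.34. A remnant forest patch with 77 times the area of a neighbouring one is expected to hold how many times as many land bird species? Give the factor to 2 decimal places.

S₂/S₁ = (A₂/A₁)^z = 77^0.34
ln(S₂/S₁) = 0.34 × ln 77 = 0.34 × 4.3438 = 1.4769
S₂/S₁ = e^1.4769 ≈ 4.379

4.38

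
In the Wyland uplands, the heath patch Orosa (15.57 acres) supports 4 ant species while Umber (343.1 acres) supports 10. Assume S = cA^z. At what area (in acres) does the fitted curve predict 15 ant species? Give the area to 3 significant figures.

z = ln(10/4) / ln(343.1/15.57) = 0.9163 / 3.0927 = 0.2963
c = 4 / 15.57^0.2963 = 4 / 2.256 = 1.773
A = (15/1.773)^(1/0.2963) ⇒ ln A = ln(8.458)/0.2963 = 7.2066
A = e^7.2066 ≈ 1348 acres

1350 acres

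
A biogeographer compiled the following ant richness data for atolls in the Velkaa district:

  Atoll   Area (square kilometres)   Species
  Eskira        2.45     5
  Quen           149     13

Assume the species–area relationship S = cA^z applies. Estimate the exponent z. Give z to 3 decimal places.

0.233

Taking logs: ln S = ln c + z ln A, so z = (ln S₂ − ln S₁)/(ln A₂ − ln A₁).
z = ln(13/5) / ln(149/2.45) = ln(2.6) / ln(60.82) = 0.9555 / 4.1079 = 0.2326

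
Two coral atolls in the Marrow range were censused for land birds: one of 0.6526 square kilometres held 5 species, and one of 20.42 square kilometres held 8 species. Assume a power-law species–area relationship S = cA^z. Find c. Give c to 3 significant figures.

z = ln(S₂/S₁) / ln(A₂/A₁) = ln(8/5) / ln(20.42/0.6526) = 0.4700 / 3.4433 = 0.1365
c = S₁ / A₁^z = 5 / 0.6526^0.1365 = 5 / 0.9434 = 5.3

5.30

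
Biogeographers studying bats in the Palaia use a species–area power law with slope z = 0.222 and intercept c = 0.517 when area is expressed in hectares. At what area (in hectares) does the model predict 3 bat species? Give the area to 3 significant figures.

2750 hectares

3 = 0.517 × A^0.222  ⇒  A^0.222 = 3/0.517 = 5.803
ln A = ln(5.803) / 0.222 = 1.7583 / 0.222 = 7.9204
A = e^7.9204 ≈ 2753 hectares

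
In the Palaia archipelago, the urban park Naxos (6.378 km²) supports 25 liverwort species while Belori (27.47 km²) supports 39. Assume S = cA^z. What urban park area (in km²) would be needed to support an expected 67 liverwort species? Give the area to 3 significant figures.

162 km²

z = ln(39/25) / ln(27.47/6.378) = 0.4447 / 1.4602 = 0.3045
c = 25 / 6.378^0.3045 = 25 / 1.758 = 14.22
A = (67/14.22)^(1/0.3045) ⇒ ln A = ln(4.712)/0.3045 = 5.0900
A = e^5.0900 ≈ 162.4 km²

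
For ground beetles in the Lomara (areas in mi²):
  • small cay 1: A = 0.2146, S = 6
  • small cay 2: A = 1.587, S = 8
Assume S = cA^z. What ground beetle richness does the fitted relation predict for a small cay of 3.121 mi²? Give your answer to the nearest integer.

9

z = ln(8/6) / ln(1.587/0.2146) = 0.2877 / 2.0008 = 0.1438
c = 6 / 0.2146^0.1438 = 6 / 0.8015 = 7.486
S₃ = 7.486 × 3.121^0.1438 = 7.486 × 1.178 ≈ 8.817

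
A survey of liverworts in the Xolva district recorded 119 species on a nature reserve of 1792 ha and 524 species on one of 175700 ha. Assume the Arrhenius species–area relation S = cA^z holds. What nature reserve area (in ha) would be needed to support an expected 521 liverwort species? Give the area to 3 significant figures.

z = ln(524/119) / ln(175700/1792) = 1.4824 / 4.5854 = 0.3233
c = 119 / 1792^0.3233 = 119 / 11.26 = 10.56
A = (521/10.56)^(1/0.3233) ⇒ ln A = ln(49.32)/0.3233 = 12.0588
A = e^12.0588 ≈ 172607 ha

173000 ha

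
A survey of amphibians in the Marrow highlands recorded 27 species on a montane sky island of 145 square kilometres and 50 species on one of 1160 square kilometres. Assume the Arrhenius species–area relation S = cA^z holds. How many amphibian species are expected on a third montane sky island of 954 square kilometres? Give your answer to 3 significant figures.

47.2

z = ln(50/27) / ln(1160/145) = 0.6162 / 2.0794 = 0.2963
c = 27 / 145^0.2963 = 27 / 4.37 = 6.179
S₃ = 6.179 × 954^0.2963 = 6.179 × 7.637 ≈ 47.19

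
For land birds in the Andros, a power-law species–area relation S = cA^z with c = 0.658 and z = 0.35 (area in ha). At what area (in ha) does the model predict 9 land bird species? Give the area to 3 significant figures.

9 = 0.658 × A^0.35  ⇒  A^0.35 = 9/0.658 = 13.68
ln A = ln(13.68) / 0.35 = 2.6158 / 0.35 = 7.4736
A = e^7.4736 ≈ 1761 ha

1760 ha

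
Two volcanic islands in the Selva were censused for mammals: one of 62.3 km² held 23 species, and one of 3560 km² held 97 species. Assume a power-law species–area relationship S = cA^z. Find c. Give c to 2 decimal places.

z = ln(S₂/S₁) / ln(A₂/A₁) = ln(97/23) / ln(3560/62.3) = 1.4392 / 4.0456 = 0.3558
c = S₁ / A₁^z = 23 / 62.3^0.3558 = 23 / 4.349 = 5.289

5.29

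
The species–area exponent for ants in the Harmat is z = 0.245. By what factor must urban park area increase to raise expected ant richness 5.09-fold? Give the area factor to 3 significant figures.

767

(A₂/A₁)^0.245 = 5.09, so A₂/A₁ = 5.09^(1/0.245) = 5.09^4.082
ln(A₂/A₁) = ln 5.09 / 0.245 = 1.6273 / 0.245 = 6.6420
A₂/A₁ = e^6.6420 ≈ 766.6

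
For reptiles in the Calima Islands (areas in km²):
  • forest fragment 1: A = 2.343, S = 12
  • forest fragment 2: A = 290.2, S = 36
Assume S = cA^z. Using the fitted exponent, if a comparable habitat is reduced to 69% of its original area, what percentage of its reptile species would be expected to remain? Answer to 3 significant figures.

z = ln(36/12) / ln(290.2/2.343) = 1.0986 / 4.8191 = 0.2280
S_new/S_old = (A_new/A_old)^z = 0.69^0.2280 = exp(0.2280 × -0.3711) = 0.9189

91.9%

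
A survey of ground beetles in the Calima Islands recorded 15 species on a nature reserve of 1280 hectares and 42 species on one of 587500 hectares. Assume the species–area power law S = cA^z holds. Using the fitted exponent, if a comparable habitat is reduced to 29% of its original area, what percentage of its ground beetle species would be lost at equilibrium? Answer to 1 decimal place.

z = ln(42/15) / ln(587500/1280) = 1.0296 / 6.1290 = 0.1680
S_new/S_old = (A_new/A_old)^z = 0.29^0.1680 = exp(0.1680 × -1.2379) = 0.8122
Fraction lost = 1 − 0.8122 = 0.1878

18.8%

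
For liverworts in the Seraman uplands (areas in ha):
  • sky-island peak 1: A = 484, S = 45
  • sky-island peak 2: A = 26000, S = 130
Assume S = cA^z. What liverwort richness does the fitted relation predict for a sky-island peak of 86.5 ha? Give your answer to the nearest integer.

z = ln(130/45) / ln(26000/484) = 1.0609 / 3.9838 = 0.2663
c = 45 / 484^0.2663 = 45 / 5.188 = 8.674
S₃ = 8.674 × 86.5^0.2663 = 8.674 × 3.28 ≈ 28.45

28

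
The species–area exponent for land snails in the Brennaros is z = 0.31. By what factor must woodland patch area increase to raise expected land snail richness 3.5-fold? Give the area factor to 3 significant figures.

(A₂/A₁)^0.31 = 3.5, so A₂/A₁ = 3.5^(1/0.31) = 3.5^3.226
ln(A₂/A₁) = ln 3.5 / 0.31 = 1.2528 / 0.31 = 4.0412
A₂/A₁ = e^4.0412 ≈ 56.89

56.9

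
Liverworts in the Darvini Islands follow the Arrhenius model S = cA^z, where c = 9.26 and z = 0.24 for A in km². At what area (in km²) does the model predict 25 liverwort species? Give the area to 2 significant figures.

25 = 9.26 × A^0.24  ⇒  A^0.24 = 25/9.26 = 2.7
ln A = ln(2.7) / 0.24 = 0.9932 / 0.24 = 4.1382
A = e^4.1382 ≈ 62.69 km²

63 km²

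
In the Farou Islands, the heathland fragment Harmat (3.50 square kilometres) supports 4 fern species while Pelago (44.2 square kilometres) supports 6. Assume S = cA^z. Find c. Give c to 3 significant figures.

z = ln(S₂/S₁) / ln(A₂/A₁) = ln(6/4) / ln(44.2/3.5) = 0.4055 / 2.5360 = 0.1599
c = S₁ / A₁^z = 4 / 3.5^0.1599 = 4 / 1.222 = 3.274

3.27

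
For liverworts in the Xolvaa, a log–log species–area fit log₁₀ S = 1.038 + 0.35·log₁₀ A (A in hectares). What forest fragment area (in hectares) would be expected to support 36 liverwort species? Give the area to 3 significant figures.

30.3 hectares

36 = 10.91 × A^0.35  ⇒  A^0.35 = 36/10.91 = 3.298
ln A = ln(3.298) / 0.35 = 1.1934 / 0.35 = 3.4098
A = e^3.4098 ≈ 30.26 hectares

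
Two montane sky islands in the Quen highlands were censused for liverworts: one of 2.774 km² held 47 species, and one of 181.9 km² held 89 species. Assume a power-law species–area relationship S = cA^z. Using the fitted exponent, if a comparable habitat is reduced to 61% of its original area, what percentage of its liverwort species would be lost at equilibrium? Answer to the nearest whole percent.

7%

z = ln(89/47) / ln(181.9/2.774) = 0.6385 / 4.1832 = 0.1526
S_new/S_old = (A_new/A_old)^z = 0.61^0.1526 = exp(0.1526 × -0.4943) = 0.9273
Fraction lost = 1 − 0.9273 = 0.07267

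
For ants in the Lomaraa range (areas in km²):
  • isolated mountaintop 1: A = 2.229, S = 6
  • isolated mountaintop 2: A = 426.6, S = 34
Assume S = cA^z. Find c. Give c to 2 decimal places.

z = ln(S₂/S₁) / ln(A₂/A₁) = ln(34/6) / ln(426.6/2.229) = 1.7346 / 5.2543 = 0.3301
c = S₁ / A₁^z = 6 / 2.229^0.3301 = 6 / 1.303 = 4.605

4.60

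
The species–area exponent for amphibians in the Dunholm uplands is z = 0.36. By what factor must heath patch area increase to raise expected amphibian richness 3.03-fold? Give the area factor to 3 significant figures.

21.7

(A₂/A₁)^0.36 = 3.03, so A₂/A₁ = 3.03^(1/0.36) = 3.03^2.778
ln(A₂/A₁) = ln 3.03 / 0.36 = 1.1086 / 0.36 = 3.0793
A₂/A₁ = e^3.0793 ≈ 21.74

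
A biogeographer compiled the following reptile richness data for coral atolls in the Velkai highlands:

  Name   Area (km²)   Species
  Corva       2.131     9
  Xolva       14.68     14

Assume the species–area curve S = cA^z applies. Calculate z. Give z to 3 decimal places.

0.229

Taking logs: ln S = ln c + z ln A, so z = (ln S₂ − ln S₁)/(ln A₂ − ln A₁).
z = ln(14/9) / ln(14.68/2.131) = ln(1.556) / ln(6.889) = 0.4418 / 1.9299 = 0.2289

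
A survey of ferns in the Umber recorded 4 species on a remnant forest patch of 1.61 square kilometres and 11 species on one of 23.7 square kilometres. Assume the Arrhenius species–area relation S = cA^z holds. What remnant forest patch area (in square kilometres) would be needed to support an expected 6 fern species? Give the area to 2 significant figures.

z = ln(11/4) / ln(23.7/1.61) = 1.0116 / 2.6892 = 0.3762
c = 4 / 1.61^0.3762 = 4 / 1.196 = 3.344
A = (6/3.344)^(1/0.3762) ⇒ ln A = ln(1.794)/0.3762 = 1.5541
A = e^1.5541 ≈ 4.731 square kilometres

4.7 square kilometres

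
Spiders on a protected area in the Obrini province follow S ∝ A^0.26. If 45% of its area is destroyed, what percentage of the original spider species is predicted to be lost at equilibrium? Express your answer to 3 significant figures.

S_new/S_old = (A_new/A_old)^z = 0.55^0.26
= exp(0.26 × ln 0.55) = exp(0.26 × -0.5978) = exp(-0.1554) ≈ 0.856
Fraction lost = 1 − 0.856 = 0.144

14.4%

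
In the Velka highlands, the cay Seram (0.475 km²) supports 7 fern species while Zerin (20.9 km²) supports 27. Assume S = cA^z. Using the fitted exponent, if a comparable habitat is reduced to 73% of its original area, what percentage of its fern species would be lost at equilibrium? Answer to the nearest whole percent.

z = ln(27/7) / ln(20.9/0.475) = 1.3499 / 3.7842 = 0.3567
S_new/S_old = (A_new/A_old)^z = 0.73^0.3567 = exp(0.3567 × -0.3147) = 0.8938
Fraction lost = 1 − 0.8938 = 0.1062

11%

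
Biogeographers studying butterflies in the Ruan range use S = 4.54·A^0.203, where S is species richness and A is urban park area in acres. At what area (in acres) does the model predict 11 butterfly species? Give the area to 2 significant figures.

78 acres

11 = 4.54 × A^0.203  ⇒  A^0.203 = 11/4.54 = 2.423
ln A = ln(2.423) / 0.203 = 0.8850 / 0.203 = 4.3594
A = e^4.3594 ≈ 78.21 acres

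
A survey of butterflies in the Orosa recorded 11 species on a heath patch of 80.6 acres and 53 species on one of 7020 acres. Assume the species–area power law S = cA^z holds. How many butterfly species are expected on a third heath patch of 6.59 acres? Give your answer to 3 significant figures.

z = ln(53/11) / ln(7020/80.6) = 1.5724 / 4.4670 = 0.3520
c = 11 / 80.6^0.3520 = 11 / 4.688 = 2.346
S₃ = 2.346 × 6.59^0.3520 = 2.346 × 1.942 ≈ 4.556

4.56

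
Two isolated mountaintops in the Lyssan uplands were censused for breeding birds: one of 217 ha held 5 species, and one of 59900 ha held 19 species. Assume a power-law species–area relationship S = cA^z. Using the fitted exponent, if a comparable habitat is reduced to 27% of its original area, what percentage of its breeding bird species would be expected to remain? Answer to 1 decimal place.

z = ln(19/5) / ln(59900/217) = 1.3350 / 5.6205 = 0.2375
S_new/S_old = (A_new/A_old)^z = 0.27^0.2375 = exp(0.2375 × -1.3093) = 0.7327

73.3%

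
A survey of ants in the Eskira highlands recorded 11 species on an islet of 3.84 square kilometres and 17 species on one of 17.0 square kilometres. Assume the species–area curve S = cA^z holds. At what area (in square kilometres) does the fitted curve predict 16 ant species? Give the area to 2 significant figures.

z = ln(17/11) / ln(17/3.84) = 0.4353 / 1.4877 = 0.2926
c = 11 / 3.84^0.2926 = 11 / 1.482 = 7.42
A = (16/7.42)^(1/0.2926) ⇒ ln A = ln(2.156)/0.2926 = 2.6260
A = e^2.6260 ≈ 13.82 square kilometres

14 square kilometres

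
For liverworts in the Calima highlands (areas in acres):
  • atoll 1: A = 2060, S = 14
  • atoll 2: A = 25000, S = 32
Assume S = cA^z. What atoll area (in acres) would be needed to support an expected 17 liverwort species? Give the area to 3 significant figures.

3700 acres

z = ln(32/14) / ln(25000/2060) = 0.8267 / 2.4962 = 0.3312
c = 14 / 2060^0.3312 = 14 / 12.52 = 1.119
A = (17/1.119)^(1/0.3312) ⇒ ln A = ln(15.2)/0.3312 = 8.2167
A = e^8.2167 ≈ 3702 acres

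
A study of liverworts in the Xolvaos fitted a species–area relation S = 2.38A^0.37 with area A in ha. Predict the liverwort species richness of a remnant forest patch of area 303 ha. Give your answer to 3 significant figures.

S = 2.38 × 303^0.37
ln S = ln 2.38 + 0.37 × ln 303 = 0.8671 + 0.37 × 5.7137 = 2.9812
S = e^2.9812 ≈ 19.71

19.7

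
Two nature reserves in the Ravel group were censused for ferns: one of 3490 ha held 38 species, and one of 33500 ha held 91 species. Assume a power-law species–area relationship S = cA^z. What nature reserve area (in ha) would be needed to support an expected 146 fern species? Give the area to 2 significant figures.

110000 ha

z = ln(91/38) / ln(33500/3490) = 0.8733 / 2.2616 = 0.3861
c = 38 / 3490^0.3861 = 38 / 23.33 = 1.629
A = (146/1.629)^(1/0.3861) ⇒ ln A = ln(89.65)/0.3861 = 11.6436
A = e^11.6436 ≈ 113965 ha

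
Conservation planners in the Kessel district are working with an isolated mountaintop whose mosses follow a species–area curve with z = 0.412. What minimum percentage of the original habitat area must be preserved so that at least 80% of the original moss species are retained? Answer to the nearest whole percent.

58%

Need (A_new/A_old)^0.412 = 0.8, so A_new/A_old = 0.8^(1/0.412) = 0.8^2.427
ln(A_new/A_old) = ln 0.8 / 0.412 = -0.2231 / 0.412 = -0.5416
A_new/A_old = e^-0.5416 ≈ 0.5818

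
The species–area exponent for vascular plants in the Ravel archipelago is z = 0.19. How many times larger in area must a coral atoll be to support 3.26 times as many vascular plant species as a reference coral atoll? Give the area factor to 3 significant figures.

503

(A₂/A₁)^0.19 = 3.26, so A₂/A₁ = 3.26^(1/0.19) = 3.26^5.263
ln(A₂/A₁) = ln 3.26 / 0.19 = 1.1817 / 0.19 = 6.2196
A₂/A₁ = e^6.2196 ≈ 502.5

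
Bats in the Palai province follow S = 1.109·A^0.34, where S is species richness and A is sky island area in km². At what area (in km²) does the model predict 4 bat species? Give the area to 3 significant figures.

4 = 1.109 × A^0.34  ⇒  A^0.34 = 4/1.109 = 3.607
ln A = ln(3.607) / 0.34 = 1.2828 / 0.34 = 3.7730
A = e^3.7730 ≈ 43.51 km²

43.5 km²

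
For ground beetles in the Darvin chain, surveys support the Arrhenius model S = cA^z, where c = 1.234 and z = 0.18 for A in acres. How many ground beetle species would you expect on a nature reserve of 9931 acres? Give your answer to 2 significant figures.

6.5

S = 1.234 × 9931^0.18
ln S = ln 1.234 + 0.18 × ln 9931 = 0.2103 + 0.18 × 9.2034 = 1.8669
S = e^1.8669 ≈ 6.468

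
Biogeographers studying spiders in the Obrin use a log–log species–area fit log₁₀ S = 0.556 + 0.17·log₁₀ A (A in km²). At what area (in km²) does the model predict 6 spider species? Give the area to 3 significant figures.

6 = 3.597 × A^0.17  ⇒  A^0.17 = 6/3.597 = 1.668
ln A = ln(1.668) / 0.17 = 0.5115 / 0.17 = 3.0090
A = e^3.0090 ≈ 20.27 km²

20.3 km²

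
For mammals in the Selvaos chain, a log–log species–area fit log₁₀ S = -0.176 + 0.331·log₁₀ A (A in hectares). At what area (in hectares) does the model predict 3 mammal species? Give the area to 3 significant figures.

3 = 0.6668 × A^0.331  ⇒  A^0.331 = 3/0.6668 = 4.499
ln A = ln(4.499) / 0.331 = 1.5039 / 0.331 = 4.5434
A = e^4.5434 ≈ 94.01 hectares

94.0 hectares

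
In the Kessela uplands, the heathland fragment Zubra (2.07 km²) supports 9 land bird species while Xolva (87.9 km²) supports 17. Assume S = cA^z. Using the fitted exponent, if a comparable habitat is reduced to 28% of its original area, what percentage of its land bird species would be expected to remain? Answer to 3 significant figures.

z = ln(17/9) / ln(87.9/2.07) = 0.6360 / 3.7487 = 0.1697
S_new/S_old = (A_new/A_old)^z = 0.28^0.1697 = exp(0.1697 × -1.2730) = 0.8058

80.6%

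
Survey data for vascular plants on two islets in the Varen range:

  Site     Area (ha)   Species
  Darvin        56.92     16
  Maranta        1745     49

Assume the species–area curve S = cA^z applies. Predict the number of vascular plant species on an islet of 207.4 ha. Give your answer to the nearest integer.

24

z = ln(49/16) / ln(1745/56.92) = 1.1192 / 3.4229 = 0.3270
c = 16 / 56.92^0.3270 = 16 / 3.749 = 4.267
S₃ = 4.267 × 207.4^0.3270 = 4.267 × 5.722 ≈ 24.42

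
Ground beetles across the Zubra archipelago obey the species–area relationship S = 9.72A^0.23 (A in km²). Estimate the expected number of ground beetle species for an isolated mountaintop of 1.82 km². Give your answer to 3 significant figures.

11.2

S = 9.72 × 1.82^0.23
ln S = ln 9.72 + 0.23 × ln 1.82 = 2.2742 + 0.23 × 0.5988 = 2.4119
S = e^2.4119 ≈ 11.16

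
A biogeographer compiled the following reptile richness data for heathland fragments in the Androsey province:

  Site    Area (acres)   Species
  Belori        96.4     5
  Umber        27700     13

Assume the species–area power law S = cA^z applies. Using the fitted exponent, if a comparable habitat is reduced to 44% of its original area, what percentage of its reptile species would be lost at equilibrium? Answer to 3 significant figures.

12.9%

z = ln(13/5) / ln(27700/96.4) = 0.9555 / 5.6607 = 0.1688
S_new/S_old = (A_new/A_old)^z = 0.44^0.1688 = exp(0.1688 × -0.8210) = 0.8706
Fraction lost = 1 − 0.8706 = 0.1294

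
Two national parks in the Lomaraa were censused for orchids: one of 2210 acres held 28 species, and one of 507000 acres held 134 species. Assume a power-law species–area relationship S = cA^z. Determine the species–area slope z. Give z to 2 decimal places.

0.29

Taking logs: ln S = ln c + z ln A, so z = (ln S₂ − ln S₁)/(ln A₂ − ln A₁).
z = ln(134/28) / ln(507000/2210) = ln(4.786) / ln(229.4) = 1.5656 / 5.4355 = 0.2880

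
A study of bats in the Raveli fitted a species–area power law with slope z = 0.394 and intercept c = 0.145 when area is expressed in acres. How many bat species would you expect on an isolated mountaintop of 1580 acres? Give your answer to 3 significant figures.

S = 0.145 × 1580^0.394 = 0.145 × 18.21 ≈ 2.64

2.64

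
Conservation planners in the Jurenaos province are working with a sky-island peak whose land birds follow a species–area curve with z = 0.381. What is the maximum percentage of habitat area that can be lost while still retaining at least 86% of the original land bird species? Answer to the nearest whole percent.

Need (A_new/A_old)^0.381 = 0.86, so A_new/A_old = 0.86^(1/0.381) = 0.86^2.625
ln(A_new/A_old) = ln 0.86 / 0.381 = -0.1508 / 0.381 = -0.3959
A_new/A_old = e^-0.3959 ≈ 0.6731
Fraction that can be lost = 1 − 0.6731 = 0.3269

33%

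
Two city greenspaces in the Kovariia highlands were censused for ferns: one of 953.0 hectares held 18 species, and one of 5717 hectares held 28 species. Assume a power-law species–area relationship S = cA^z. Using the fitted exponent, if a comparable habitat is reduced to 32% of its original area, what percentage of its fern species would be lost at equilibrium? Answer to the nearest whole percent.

z = ln(28/18) / ln(5717/953) = 0.4418 / 1.7916 = 0.2466
S_new/S_old = (A_new/A_old)^z = 0.32^0.2466 = exp(0.2466 × -1.1394) = 0.755
Fraction lost = 1 − 0.755 = 0.245

24%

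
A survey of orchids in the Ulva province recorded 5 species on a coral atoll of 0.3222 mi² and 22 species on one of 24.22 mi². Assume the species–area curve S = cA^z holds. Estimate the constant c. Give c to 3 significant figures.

7.37

z = ln(S₂/S₁) / ln(A₂/A₁) = ln(22/5) / ln(24.22/0.3222) = 1.4816 / 4.3198 = 0.3430
c = S₁ / A₁^z = 5 / 0.3222^0.3430 = 5 / 0.6781 = 7.374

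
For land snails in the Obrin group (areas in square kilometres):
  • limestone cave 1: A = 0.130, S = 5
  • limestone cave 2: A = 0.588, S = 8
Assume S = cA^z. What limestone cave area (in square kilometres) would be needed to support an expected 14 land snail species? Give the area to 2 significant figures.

z = ln(8/5) / ln(0.588/0.13) = 0.4700 / 1.5092 = 0.3114
c = 5 / 0.13^0.3114 = 5 / 0.5297 = 9.439
A = (14/9.439)^(1/0.3114) ⇒ ln A = ln(1.483)/0.3114 = 1.2659
A = e^1.2659 ≈ 3.546 square kilometres

3.5 square kilometres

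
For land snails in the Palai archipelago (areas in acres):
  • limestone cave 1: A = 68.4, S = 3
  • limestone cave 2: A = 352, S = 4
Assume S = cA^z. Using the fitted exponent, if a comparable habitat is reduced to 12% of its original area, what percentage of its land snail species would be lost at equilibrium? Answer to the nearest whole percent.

z = ln(4/3) / ln(352/68.4) = 0.2877 / 1.6383 = 0.1756
S_new/S_old = (A_new/A_old)^z = 0.12^0.1756 = exp(0.1756 × -2.1203) = 0.6891
Fraction lost = 1 − 0.6891 = 0.3109

31%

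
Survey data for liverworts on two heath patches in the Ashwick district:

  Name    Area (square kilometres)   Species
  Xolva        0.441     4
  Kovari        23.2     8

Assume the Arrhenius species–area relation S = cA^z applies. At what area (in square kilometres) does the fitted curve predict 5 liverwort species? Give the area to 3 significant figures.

1.58 square kilometres

z = ln(8/4) / ln(23.2/0.441) = 0.6931 / 3.9629 = 0.1749
c = 4 / 0.441^0.1749 = 4 / 0.8666 = 4.616
A = (5/4.616)^(1/0.1749) ⇒ ln A = ln(1.083)/0.1749 = 0.4570
A = e^0.4570 ≈ 1.579 square kilometres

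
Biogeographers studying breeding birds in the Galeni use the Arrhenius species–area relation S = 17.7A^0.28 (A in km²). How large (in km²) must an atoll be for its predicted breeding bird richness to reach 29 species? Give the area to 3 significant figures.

5.83 km²

29 = 17.7 × A^0.28  ⇒  A^0.28 = 29/17.7 = 1.638
ln A = ln(1.638) / 0.28 = 0.4937 / 0.28 = 1.7633
A = e^1.7633 ≈ 5.832 km²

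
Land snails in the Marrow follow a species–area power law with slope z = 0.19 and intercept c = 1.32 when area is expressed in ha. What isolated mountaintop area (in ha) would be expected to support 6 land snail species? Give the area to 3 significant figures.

2890 ha

6 = 1.32 × A^0.19  ⇒  A^0.19 = 6/1.32 = 4.545
ln A = ln(4.545) / 0.19 = 1.5141 / 0.19 = 7.9691
A = e^7.9691 ≈ 2890 ha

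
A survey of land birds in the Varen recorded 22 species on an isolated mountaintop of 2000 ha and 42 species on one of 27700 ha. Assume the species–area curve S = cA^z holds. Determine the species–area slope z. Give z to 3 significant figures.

Taking logs: ln S = ln c + z ln A, so z = (ln S₂ − ln S₁)/(ln A₂ − ln A₁).
z = ln(42/22) / ln(27700/2000) = ln(1.909) / ln(13.85) = 0.6466 / 2.6283 = 0.2460

0.246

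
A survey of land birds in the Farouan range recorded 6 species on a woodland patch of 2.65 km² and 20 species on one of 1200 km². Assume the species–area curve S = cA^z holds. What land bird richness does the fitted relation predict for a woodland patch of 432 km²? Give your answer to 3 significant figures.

16.4

z = ln(20/6) / ln(1200/2.65) = 1.2040 / 6.1155 = 0.1969
c = 6 / 2.65^0.1969 = 6 / 1.212 = 4.953
S₃ = 4.953 × 432^0.1969 = 4.953 × 3.303 ≈ 16.36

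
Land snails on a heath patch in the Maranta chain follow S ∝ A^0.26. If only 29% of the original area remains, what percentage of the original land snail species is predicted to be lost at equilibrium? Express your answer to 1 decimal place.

S_new/S_old = (A_new/A_old)^z = 0.29^0.26
= exp(0.26 × ln 0.29) = exp(0.26 × -1.2379) = exp(-0.3218) ≈ 0.7248
Fraction lost = 1 − 0.7248 = 0.2752

27.5%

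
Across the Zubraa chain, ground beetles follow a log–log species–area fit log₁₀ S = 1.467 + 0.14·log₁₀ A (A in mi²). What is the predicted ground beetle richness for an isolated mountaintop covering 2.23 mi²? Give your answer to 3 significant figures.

S = 29.31 × 2.23^0.14
ln S = ln 29.31 + 0.14 × ln 2.23 = 3.3779 + 0.14 × 0.8020 = 3.4902
S = e^3.4902 ≈ 32.79

32.8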